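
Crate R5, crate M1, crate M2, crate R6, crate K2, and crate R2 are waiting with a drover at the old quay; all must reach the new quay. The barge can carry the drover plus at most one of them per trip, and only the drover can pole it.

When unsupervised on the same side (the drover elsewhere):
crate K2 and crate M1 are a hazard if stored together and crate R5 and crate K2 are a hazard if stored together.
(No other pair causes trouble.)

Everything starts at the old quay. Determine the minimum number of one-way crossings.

Counting alone: the drover can take at most 1 across per trip to the new quay, so moving all 6 needs at least 6 loaded trips out, with a return between consecutive ones — at least 11 crossings.
The safety rule pushes this higher. Following every safe sequence of crossings, the most of the 6 that can be at the new quay as the barge arrives there on crossing 11 is 5 — never all 6.
So no plan with fewer than 13 crossings exists, and this one achieves 13:
1. Drover goes to the new quay with crate K2.  [the old quay: crate M1, crate M2, crate R2, crate R5, crate R6 | the new quay: crate K2]
2. Drover goes back to the old quay alone.  [the old quay: crate M1, crate M2, crate R2, crate R5, crate R6 | the new quay: crate K2]
3. Drover goes to the new quay with crate R5.  [the old quay: crate M1, crate M2, crate R2, crate R6 | the new quay: crate K2, crate R5]
4. Drover goes back to the old quay with crate K2.  [the old quay: crate K2, crate M1, crate M2, crate R2, crate R6 | the new quay: crate R5]
5. Drover goes to the new quay with crate M1.  [the old quay: crate K2, crate M2, crate R2, crate R6 | the new quay: crate M1, crate R5]
6. Drover goes back to the old quay alone.  [the old quay: crate K2, crate M2, crate R2, crate R6 | the new quay: crate M1, crate R5]
7. Drover goes to the new quay with crate M2.  [the old quay: crate K2, crate R2, crate R6 | the new quay: crate M1, crate M2, crate R5]
8. Drover goes back to the old quay alone.  [the old quay: crate K2, crate R2, crate R6 | the new quay: crate M1, crate M2, crate R5]
9. Drover goes to the new quay with crate R6.  [the old quay: crate K2, crate R2 | the new quay: crate M1, crate M2, crate R5, crate R6]
10. Drover goes back to the old quay alone.  [the old quay: crate K2, crate R2 | the new quay: crate M1, crate M2, crate R5, crate R6]
11. Drover goes to the new quay with crate R2.  [the old quay: crate K2 | the new quay: crate M1, crate M2, crate R2, crate R5, crate R6]
12. Drover goes back to the old quay alone.  [the old quay: crate K2 | the new quay: crate M1, crate M2, crate R2, crate R5, crate R6]
13. Drover goes to the new quay with crate K2.  [the old quay: — | the new quay: crate K2, crate M1, crate M2, crate R2, crate R5, crate R6]

13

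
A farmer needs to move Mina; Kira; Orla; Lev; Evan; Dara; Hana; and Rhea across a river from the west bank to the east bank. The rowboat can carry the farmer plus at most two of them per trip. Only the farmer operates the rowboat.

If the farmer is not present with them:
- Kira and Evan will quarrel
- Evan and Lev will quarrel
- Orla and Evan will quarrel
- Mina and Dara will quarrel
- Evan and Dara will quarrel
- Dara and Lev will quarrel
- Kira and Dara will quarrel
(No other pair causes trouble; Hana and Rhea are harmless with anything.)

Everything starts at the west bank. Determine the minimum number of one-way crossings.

Counting alone: the farmer can take at most 2 across per trip to the east bank, so moving all 8 needs at least 4 loaded trips out, with a return between consecutive ones — at least 7 crossings.
The safety rule pushes this higher. Following every safe sequence of crossings, the most of the 8 that can be at the east bank as the rowboat arrives there on crossings 7, 9, 11 is 5, 6, 7 respectively — never all 8.
So no plan with fewer than 13 crossings exists, and this one achieves 13:
1. Farmer goes to the east bank with Dara and Evan.  [the west bank: Hana, Kira, Lev, Mina, Orla, Rhea | the east bank: Dara, Evan]
2. Farmer goes back to the west bank with Evan.  [the west bank: Evan, Hana, Kira, Lev, Mina, Orla, Rhea | the east bank: Dara]
3. Farmer goes to the east bank with Evan and Mina.  [the west bank: Hana, Kira, Lev, Orla, Rhea | the east bank: Dara, Evan, Mina]
4. Farmer goes back to the west bank with Dara.  [the west bank: Dara, Hana, Kira, Lev, Orla, Rhea | the east bank: Evan, Mina]
5. Farmer goes to the east bank with Kira and Lev.  [the west bank: Dara, Hana, Orla, Rhea | the east bank: Evan, Kira, Lev, Mina]
6. Farmer goes back to the west bank with Evan.  [the west bank: Dara, Evan, Hana, Orla, Rhea | the east bank: Kira, Lev, Mina]
7. Farmer goes to the east bank with Evan and Orla.  [the west bank: Dara, Hana, Rhea | the east bank: Evan, Kira, Lev, Mina, Orla]
8. Farmer goes back to the west bank with Evan.  [the west bank: Dara, Evan, Hana, Rhea | the east bank: Kira, Lev, Mina, Orla]
9. Farmer goes to the east bank with Evan and Hana.  [the west bank: Dara, Rhea | the east bank: Evan, Hana, Kira, Lev, Mina, Orla]
10. Farmer goes back to the west bank with Evan.  [the west bank: Dara, Evan, Rhea | the east bank: Hana, Kira, Lev, Mina, Orla]
11. Farmer goes to the east bank with Evan and Rhea.  [the west bank: Dara | the east bank: Evan, Hana, Kira, Lev, Mina, Orla, Rhea]
12. Farmer goes back to the west bank with Evan.  [the west bank: Dara, Evan | the east bank: Hana, Kira, Lev, Mina, Orla, Rhea]
13. Farmer goes to the east bank with Dara and Evan.  [the west bank: — | the east bank: Dara, Evan, Hana, Kira, Lev, Mina, Orla, Rhea]

13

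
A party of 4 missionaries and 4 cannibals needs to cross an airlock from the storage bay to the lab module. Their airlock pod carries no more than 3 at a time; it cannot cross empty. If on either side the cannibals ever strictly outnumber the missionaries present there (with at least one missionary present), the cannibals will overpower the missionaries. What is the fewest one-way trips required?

Counting alone: each trip to the lab module takes at most 3 across and each return brings at least 1 back, so after t trips out (and t−1 returns) at most 3t − (t−1) of the 8 are across; that first reaches 8 at t = 4, so at least 7 crossings are needed.
The safety rule pushes this higher. Following every safe sequence of crossings, the most of the 8 that can be at the lab module as the airlock pod arrives there on crossing 7 is 7 — never all 8.
So no plan with fewer than 9 crossings exists, and this one achieves 9:
1. 2 cannibals → the lab module.  (the storage bay: 4M 2C; the lab module: 0M 2C)
2. 1 cannibal ← the storage bay.  (the storage bay: 4M 3C; the lab module: 0M 1C)
3. 3 cannibals → the lab module.  (the storage bay: 4M 0C; the lab module: 0M 4C)
4. 1 cannibal ← the storage bay.  (the storage bay: 4M 1C; the lab module: 0M 3C)
5. 3 missionaries → the lab module.  (the storage bay: 1M 1C; the lab module: 3M 3C)
6. 1 missionary and 1 cannibal ← the storage bay.  (the storage bay: 2M 2C; the lab module: 2M 2C)
7. 2 missionaries → the lab module.  (the storage bay: 0M 2C; the lab module: 4M 2C)
8. 1 cannibal ← the storage bay.  (the storage bay: 0M 3C; the lab module: 4M 1C)
9. 3 cannibals → the lab module.  (the storage bay: 0M 0C; the lab module: 4M 4C)

9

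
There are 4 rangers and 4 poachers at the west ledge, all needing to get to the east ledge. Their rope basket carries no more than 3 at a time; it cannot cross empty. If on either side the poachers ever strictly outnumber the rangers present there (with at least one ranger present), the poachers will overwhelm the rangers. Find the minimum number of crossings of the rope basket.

9

Counting alone: each trip to the east ledge takes at most 3 across and each return brings at least 1 back, so after t trips out (and t−1 returns) at most 3t − (t−1) of the 8 are across; that first reaches 8 at t = 4, so at least 7 crossings are needed.
The safety rule pushes this higher. Following every safe sequence of crossings, the most of the 8 that can be at the east ledge as the rope basket arrives there on crossing 7 is 7 — never all 8.
So no plan with fewer than 9 crossings exists, and this one achieves 9:
1. 2 poachers → the east ledge.  (the west ledge: 4R 2P; the east ledge: 0R 2P)
2. 1 poacher ← the west ledge.  (the west ledge: 4R 3P; the east ledge: 0R 1P)
3. 3 poachers → the east ledge.  (the west ledge: 4R 0P; the east ledge: 0R 4P)
4. 1 poacher ← the west ledge.  (the west ledge: 4R 1P; the east ledge: 0R 3P)
5. 3 rangers → the east ledge.  (the west ledge: 1R 1P; the east ledge: 3R 3P)
6. 1 ranger and 1 poacher ← the west ledge.  (the west ledge: 2R 2P; the east ledge: 2R 2P)
7. 2 rangers → the east ledge.  (the west ledge: 0R 2P; the east ledge: 4R 2P)
8. 1 poacher ← the west ledge.  (the west ledge: 0R 3P; the east ledge: 4R 1P)
9. 3 poachers → the east ledge.  (the west ledge: 0R 0P; the east ledge: 4R 4P)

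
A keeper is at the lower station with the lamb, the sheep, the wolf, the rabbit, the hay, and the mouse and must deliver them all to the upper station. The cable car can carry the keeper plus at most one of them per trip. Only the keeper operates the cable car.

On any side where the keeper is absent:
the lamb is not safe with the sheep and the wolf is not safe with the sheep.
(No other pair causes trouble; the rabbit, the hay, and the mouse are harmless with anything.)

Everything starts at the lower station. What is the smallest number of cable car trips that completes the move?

Counting alone: the keeper can take at most 1 across per trip to the upper station, so moving all 6 needs at least 6 loaded trips out, with a return between consecutive ones — at least 11 crossings.
The safety rule pushes this higher. Following every safe sequence of crossings, the most of the 6 that can be at the upper station as the cable car arrives there on crossing 11 is 5 — never all 6.
So no plan with fewer than 13 crossings exists, and this one achieves 13:
1. Keeper goes to the upper station with the sheep.  [the lower station: the hay, the lamb, the mouse, the rabbit, the wolf | the upper station: the sheep]
2. Keeper goes back to the lower station alone.  [the lower station: the hay, the lamb, the mouse, the rabbit, the wolf | the upper station: the sheep]
3. Keeper goes to the upper station with the lamb.  [the lower station: the hay, the mouse, the rabbit, the wolf | the upper station: the lamb, the sheep]
4. Keeper goes back to the lower station with the sheep.  [the lower station: the hay, the mouse, the rabbit, the sheep, the wolf | the upper station: the lamb]
5. Keeper goes to the upper station with the wolf.  [the lower station: the hay, the mouse, the rabbit, the sheep | the upper station: the lamb, the wolf]
6. Keeper goes back to the lower station alone.  [the lower station: the hay, the mouse, the rabbit, the sheep | the upper station: the lamb, the wolf]
7. Keeper goes to the upper station with the rabbit.  [the lower station: the hay, the mouse, the sheep | the upper station: the lamb, the rabbit, the wolf]
8. Keeper goes back to the lower station alone.  [the lower station: the hay, the mouse, the sheep | the upper station: the lamb, the rabbit, the wolf]
9. Keeper goes to the upper station with the hay.  [the lower station: the mouse, the sheep | the upper station: the hay, the lamb, the rabbit, the wolf]
10. Keeper goes back to the lower station alone.  [the lower station: the mouse, the sheep | the upper station: the hay, the lamb, the rabbit, the wolf]
11. Keeper goes to the upper station with the mouse.  [the lower station: the sheep | the upper station: the hay, the lamb, the mouse, the rabbit, the wolf]
12. Keeper goes back to the lower station alone.  [the lower station: the sheep | the upper station: the hay, the lamb, the mouse, the rabbit, the wolf]
13. Keeper goes to the upper station with the sheep.  [the lower station: — | the upper station: the hay, the lamb, the mouse, the rabbit, the sheep, the wolf]

13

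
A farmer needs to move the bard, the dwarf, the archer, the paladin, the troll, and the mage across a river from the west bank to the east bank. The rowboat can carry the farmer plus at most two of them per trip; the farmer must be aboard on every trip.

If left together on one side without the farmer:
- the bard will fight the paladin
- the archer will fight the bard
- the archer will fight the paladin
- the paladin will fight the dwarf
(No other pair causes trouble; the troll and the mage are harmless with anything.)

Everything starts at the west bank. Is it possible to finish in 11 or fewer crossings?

Yes

Yes — this plan uses 9 crossings (≤ 11):
1. Farmer goes to the east bank with the bard and the paladin.  [the west bank: the archer, the dwarf, the mage, the troll | the east bank: the bard, the paladin]
2. Farmer goes back to the west bank with the bard.  [the west bank: the archer, the bard, the dwarf, the mage, the troll | the east bank: the paladin]
3. Farmer goes to the east bank with the bard and the dwarf.  [the west bank: the archer, the mage, the troll | the east bank: the bard, the dwarf, the paladin]
4. Farmer goes back to the west bank with the paladin.  [the west bank: the archer, the mage, the paladin, the troll | the east bank: the bard, the dwarf]
5. Farmer goes to the east bank with the archer and the troll.  [the west bank: the mage, the paladin | the east bank: the archer, the bard, the dwarf, the troll]
6. Farmer goes back to the west bank with the bard.  [the west bank: the bard, the mage, the paladin | the east bank: the archer, the dwarf, the troll]
7. Farmer goes to the east bank with the bard and the mage.  [the west bank: the paladin | the east bank: the archer, the bard, the dwarf, the mage, the troll]
8. Farmer goes back to the west bank with the bard.  [the west bank: the bard, the paladin | the east bank: the archer, the dwarf, the mage, the troll]
9. Farmer goes to the east bank with the bard and the paladin.  [the west bank: — | the east bank: the archer, the bard, the dwarf, the mage, the paladin, the troll]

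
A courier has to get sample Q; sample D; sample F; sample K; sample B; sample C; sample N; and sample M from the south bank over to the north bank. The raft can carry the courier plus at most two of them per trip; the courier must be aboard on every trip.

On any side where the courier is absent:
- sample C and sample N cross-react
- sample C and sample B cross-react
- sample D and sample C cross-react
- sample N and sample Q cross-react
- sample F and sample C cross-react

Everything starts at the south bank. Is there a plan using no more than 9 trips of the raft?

Yes

Yes — this plan uses 9 crossings (≤ 9):
1. Courier goes to the north bank with sample C and sample Q.
2. Courier goes back to the south bank alone.
3. Courier goes to the north bank with sample D and sample F.
4. Courier goes back to the south bank with sample C.
5. Courier goes to the north bank with sample B and sample N.
6. Courier goes back to the south bank with sample Q.
7. Courier goes to the north bank with sample K and sample M.
8. Courier goes back to the south bank alone.
9. Courier goes to the north bank with sample C and sample Q.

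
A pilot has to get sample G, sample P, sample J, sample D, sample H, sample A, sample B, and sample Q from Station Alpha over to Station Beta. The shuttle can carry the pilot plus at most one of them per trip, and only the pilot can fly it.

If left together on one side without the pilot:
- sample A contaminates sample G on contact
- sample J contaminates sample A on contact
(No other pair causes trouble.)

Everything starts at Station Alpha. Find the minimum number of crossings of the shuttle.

Counting alone: the pilot can take at most 1 across per trip to Station Beta, so moving all 8 needs at least 8 loaded trips out, with a return between consecutive ones — at least 15 crossings.
The safety rule pushes this higher. Following every safe sequence of crossings, the most of the 8 that can be at Station Beta as the shuttle arrives there on crossing 15 is 7 — never all 8.
So no plan with fewer than 17 crossings exists, and this one achieves 17:
1. Pilot goes to Station Beta with sample A.
2. Pilot goes back to Station Alpha alone.
3. Pilot goes to Station Beta with sample G.
4. Pilot goes back to Station Alpha with sample A.
5. Pilot goes to Station Beta with sample J.
6. Pilot goes back to Station Alpha alone.
7. Pilot goes to Station Beta with sample P.
8. Pilot goes back to Station Alpha alone.
9. Pilot goes to Station Beta with sample D.
10. Pilot goes back to Station Alpha alone.
11. Pilot goes to Station Beta with sample H.
12. Pilot goes back to Station Alpha alone.
13. Pilot goes to Station Beta with sample B.
14. Pilot goes back to Station Alpha alone.
15. Pilot goes to Station Beta with sample Q.
16. Pilot goes back to Station Alpha alone.
17. Pilot goes to Station Beta with sample A.

17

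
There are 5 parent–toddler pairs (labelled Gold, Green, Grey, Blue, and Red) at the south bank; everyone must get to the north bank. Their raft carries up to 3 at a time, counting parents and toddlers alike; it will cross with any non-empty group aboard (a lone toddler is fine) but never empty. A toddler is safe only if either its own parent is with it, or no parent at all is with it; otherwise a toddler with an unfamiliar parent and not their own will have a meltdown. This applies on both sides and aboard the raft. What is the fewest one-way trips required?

11

Counting alone: each trip to the north bank takes at most 3 across and each return brings at least 1 back, so after t trips out (and t−1 returns) at most 3t − (t−1) of the 10 are across; that first reaches 10 at t = 5, so at least 9 crossings are needed.
The safety rule pushes this higher. Following every safe sequence of crossings, the most of the 10 that can be at the north bank as the raft arrives there on crossing 9 is 9 — never all 10.
So no plan with fewer than 11 crossings exists, and this one achieves 11:
1. parent Gold and toddler Gold cross → the north bank.
2. parent Gold crosses ← the south bank.
3. toddler Blue, toddler Green, and toddler Grey cross → the north bank.
4. toddler Gold crosses ← the south bank.
5. parent Blue, parent Green, and parent Grey cross → the north bank.
6. parent Green and toddler Green cross ← the south bank.
7. parent Gold, parent Green, and parent Red cross → the north bank.
8. toddler Grey crosses ← the south bank.
9. toddler Gold and toddler Green cross → the north bank.
10. toddler Gold crosses ← the south bank.
11. toddler Gold, toddler Grey, and toddler Red cross → the north bank.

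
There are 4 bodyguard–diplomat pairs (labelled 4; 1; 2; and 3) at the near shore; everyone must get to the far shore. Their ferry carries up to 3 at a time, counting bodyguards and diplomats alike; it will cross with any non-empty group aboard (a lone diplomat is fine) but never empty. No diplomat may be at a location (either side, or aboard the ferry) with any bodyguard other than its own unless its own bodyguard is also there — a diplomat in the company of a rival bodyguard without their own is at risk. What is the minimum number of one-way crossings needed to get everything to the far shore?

9

Counting alone: each trip to the far shore takes at most 3 across and each return brings at least 1 back, so after t trips out (and t−1 returns) at most 3t − (t−1) of the 8 are across; that first reaches 8 at t = 4, so at least 7 crossings are needed.
The safety rule pushes this higher. Following every safe sequence of crossings, the most of the 8 that can be at the far shore as the ferry arrives there on crossing 7 is 7 — never all 8.
So no plan with fewer than 9 crossings exists, and this one achieves 9:
1. bodyguard 4 and diplomat 4 cross → the far shore.
2. bodyguard 4 crosses ← the near shore.
3. bodyguard 1, bodyguard 4, and diplomat 1 cross → the far shore.
4. bodyguard 4 and diplomat 4 cross ← the near shore.
5. bodyguard 2, bodyguard 3, and bodyguard 4 cross → the far shore.
6. diplomat 1 crosses ← the near shore.
7. diplomat 1 and diplomat 4 cross → the far shore.
8. diplomat 4 crosses ← the near shore.
9. diplomat 2, diplomat 3, and diplomat 4 cross → the far shore.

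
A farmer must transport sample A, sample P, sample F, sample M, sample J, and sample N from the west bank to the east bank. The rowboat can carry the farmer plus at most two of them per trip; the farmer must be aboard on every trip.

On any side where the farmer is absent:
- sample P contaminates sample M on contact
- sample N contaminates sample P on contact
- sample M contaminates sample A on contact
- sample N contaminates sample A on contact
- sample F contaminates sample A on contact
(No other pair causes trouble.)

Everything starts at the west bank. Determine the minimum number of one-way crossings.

Counting alone: the farmer can take at most 2 across per trip to the east bank, so moving all 6 needs at least 3 loaded trips out, with a return between consecutive ones — at least 5 crossings.
The safety rule pushes this higher. Following every safe sequence of crossings, the most of the 6 that can be at the east bank as the rowboat arrives there on crossing 5 is 5 — never all 6.
So no plan with fewer than 7 crossings exists, and this one achieves 7:
1. Farmer goes to the east bank with sample A and sample P.
2. Farmer goes back to the west bank alone.
3. Farmer goes to the east bank with sample F and sample M.
4. Farmer goes back to the west bank with sample A and sample P.
5. Farmer goes to the east bank with sample J and sample N.
6. Farmer goes back to the west bank alone.
7. Farmer goes to the east bank with sample A and sample P.

7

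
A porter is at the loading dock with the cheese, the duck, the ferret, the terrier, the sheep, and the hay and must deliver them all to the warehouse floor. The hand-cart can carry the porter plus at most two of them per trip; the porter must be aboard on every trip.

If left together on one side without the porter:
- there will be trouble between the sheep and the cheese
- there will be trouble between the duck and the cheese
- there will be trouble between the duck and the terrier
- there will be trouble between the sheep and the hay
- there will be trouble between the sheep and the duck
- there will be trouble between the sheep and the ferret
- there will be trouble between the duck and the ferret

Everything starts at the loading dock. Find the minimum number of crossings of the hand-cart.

9

Counting alone: the porter can take at most 2 across per trip to the warehouse floor, so moving all 6 needs at least 3 loaded trips out, with a return between consecutive ones — at least 5 crossings.
The safety rule pushes this higher. Following every safe sequence of crossings, the most of the 6 that can be at the warehouse floor as the hand-cart arrives there on crossings 5, 7 is 4, 5 respectively — never all 6.
So no plan with fewer than 9 crossings exists, and this one achieves 9:
1. Porter goes to the warehouse floor with the duck and the sheep.
2. Porter goes back to the loading dock with the duck.
3. Porter goes to the warehouse floor with the duck and the terrier.
4. Porter goes back to the loading dock with the duck.
5. Porter goes to the warehouse floor with the cheese and the ferret.
6. Porter goes back to the loading dock with the sheep.
7. Porter goes to the warehouse floor with the duck and the hay.
8. Porter goes back to the loading dock with the duck.
9. Porter goes to the warehouse floor with the duck and the sheep.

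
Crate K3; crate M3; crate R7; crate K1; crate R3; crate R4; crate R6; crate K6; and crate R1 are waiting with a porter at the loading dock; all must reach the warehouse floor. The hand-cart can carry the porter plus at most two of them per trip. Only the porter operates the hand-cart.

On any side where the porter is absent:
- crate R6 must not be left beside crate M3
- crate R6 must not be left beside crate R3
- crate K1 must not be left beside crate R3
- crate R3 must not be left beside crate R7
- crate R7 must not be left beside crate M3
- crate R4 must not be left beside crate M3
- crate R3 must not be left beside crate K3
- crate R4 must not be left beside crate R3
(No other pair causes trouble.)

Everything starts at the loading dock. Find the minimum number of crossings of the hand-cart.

Counting alone: the porter can take at most 2 across per trip to the warehouse floor, so moving all 9 needs at least 5 loaded trips out, with a return between consecutive ones — at least 9 crossings.
The safety rule pushes this higher. Following every safe sequence of crossings, the most of the 9 that can be at the warehouse floor as the hand-cart arrives there on crossing 9 is 7 — never all 9.
So no plan with fewer than 11 crossings exists, and this one achieves 11:
1. Porter goes to the warehouse floor with crate M3 and crate R3.
2. Porter goes back to the loading dock alone.
3. Porter goes to the warehouse floor with crate K1 and crate K3.
4. Porter goes back to the loading dock with crate R3.
5. Porter goes to the warehouse floor with crate R3 and crate R7.
6. Porter goes back to the loading dock with crate M3 and crate R3.
7. Porter goes to the warehouse floor with crate R4 and crate R6.
8. Porter goes back to the loading dock alone.
9. Porter goes to the warehouse floor with crate K6 and crate R1.
10. Porter goes back to the loading dock alone.
11. Porter goes to the warehouse floor with crate M3 and crate R3.

11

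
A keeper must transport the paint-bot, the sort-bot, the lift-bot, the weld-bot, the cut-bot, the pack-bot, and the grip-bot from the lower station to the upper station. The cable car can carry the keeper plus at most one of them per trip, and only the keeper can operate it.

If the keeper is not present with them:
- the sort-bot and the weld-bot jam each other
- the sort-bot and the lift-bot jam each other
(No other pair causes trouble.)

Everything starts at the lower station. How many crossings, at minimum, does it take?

Counting alone: the keeper can take at most 1 across per trip to the upper station, so moving all 7 needs at least 7 loaded trips out, with a return between consecutive ones — at least 13 crossings.
The safety rule pushes this higher. Following every safe sequence of crossings, the most of the 7 that can be at the upper station as the cable car arrives there on crossing 13 is 6 — never all 7.
So no plan with fewer than 15 crossings exists, and this one achieves 15:
1. Keeper goes to the upper station with the sort-bot.  [the lower station: the cut-bot, the grip-bot, the lift-bot, the pack-bot, the paint-bot, the weld-bot | the upper station: the sort-bot]
2. Keeper goes back to the lower station alone.  [the lower station: the cut-bot, the grip-bot, the lift-bot, the pack-bot, the paint-bot, the weld-bot | the upper station: the sort-bot]
3. Keeper goes to the upper station with the paint-bot.  [the lower station: the cut-bot, the grip-bot, the lift-bot, the pack-bot, the weld-bot | the upper station: the paint-bot, the sort-bot]
4. Keeper goes back to the lower station alone.  [the lower station: the cut-bot, the grip-bot, the lift-bot, the pack-bot, the weld-bot | the upper station: the paint-bot, the sort-bot]
5. Keeper goes to the upper station with the lift-bot.  [the lower station: the cut-bot, the grip-bot, the pack-bot, the weld-bot | the upper station: the lift-bot, the paint-bot, the sort-bot]
6. Keeper goes back to the lower station with the sort-bot.  [the lower station: the cut-bot, the grip-bot, the pack-bot, the sort-bot, the weld-bot | the upper station: the lift-bot, the paint-bot]
7. Keeper goes to the upper station with the weld-bot.  [the lower station: the cut-bot, the grip-bot, the pack-bot, the sort-bot | the upper station: the lift-bot, the paint-bot, the weld-bot]
8. Keeper goes back to the lower station alone.  [the lower station: the cut-bot, the grip-bot, the pack-bot, the sort-bot | the upper station: the lift-bot, the paint-bot, the weld-bot]
9. Keeper goes to the upper station with the cut-bot.  [the lower station: the grip-bot, the pack-bot, the sort-bot | the upper station: the cut-bot, the lift-bot, the paint-bot, the weld-bot]
10. Keeper goes back to the lower station alone.  [the lower station: the grip-bot, the pack-bot, the sort-bot | the upper station: the cut-bot, the lift-bot, the paint-bot, the weld-bot]
11. Keeper goes to the upper station with the pack-bot.  [the lower station: the grip-bot, the sort-bot | the upper station: the cut-bot, the lift-bot, the pack-bot, the paint-bot, the weld-bot]
12. Keeper goes back to the lower station alone.  [the lower station: the grip-bot, the sort-bot | the upper station: the cut-bot, the lift-bot, the pack-bot, the paint-bot, the weld-bot]
13. Keeper goes to the upper station with the grip-bot.  [the lower station: the sort-bot | the upper station: the cut-bot, the grip-bot, the lift-bot, the pack-bot, the paint-bot, the weld-bot]
14. Keeper goes back to the lower station alone.  [the lower station: the sort-bot | the upper station: the cut-bot, the grip-bot, the lift-bot, the pack-bot, the paint-bot, the weld-bot]
15. Keeper goes to the upper station with the sort-bot.  [the lower station: — | the upper station: the cut-bot, the grip-bot, the lift-bot, the pack-bot, the paint-bot, the sort-bot, the weld-bot]

15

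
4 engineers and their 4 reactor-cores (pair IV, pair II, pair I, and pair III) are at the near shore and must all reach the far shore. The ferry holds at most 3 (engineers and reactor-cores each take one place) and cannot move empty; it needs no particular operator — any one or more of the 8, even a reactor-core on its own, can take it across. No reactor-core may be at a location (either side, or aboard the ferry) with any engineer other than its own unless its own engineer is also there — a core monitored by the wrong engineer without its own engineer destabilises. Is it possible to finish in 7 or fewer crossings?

Counting alone: each trip to the far shore takes at most 3 across and each return brings at least 1 back, so after t trips out (and t−1 returns) at most 3t − (t−1) of the 8 are across; that first reaches 8 at t = 4, so at least 7 crossings are needed.
The safety rule pushes this higher. Following every safe sequence of crossings, the most of the 8 that can be at the far shore as the ferry arrives there on crossing 7 is 7 — never all 8.
So the move cannot be finished within 7 crossings. (The shortest complete plan takes 9:)
1. engineer IV and reactor-core IV cross → the far shore.
2. engineer IV crosses ← the near shore.
3. engineer II, engineer IV, and reactor-core II cross → the far shore.
4. engineer IV and reactor-core IV cross ← the near shore.
5. engineer I, engineer III, and engineer IV cross → the far shore.
6. reactor-core II crosses ← the near shore.
7. reactor-core II and reactor-core IV cross → the far shore.
8. reactor-core IV crosses ← the near shore.
9. reactor-core I, reactor-core III, and reactor-core IV cross → the far shore.

No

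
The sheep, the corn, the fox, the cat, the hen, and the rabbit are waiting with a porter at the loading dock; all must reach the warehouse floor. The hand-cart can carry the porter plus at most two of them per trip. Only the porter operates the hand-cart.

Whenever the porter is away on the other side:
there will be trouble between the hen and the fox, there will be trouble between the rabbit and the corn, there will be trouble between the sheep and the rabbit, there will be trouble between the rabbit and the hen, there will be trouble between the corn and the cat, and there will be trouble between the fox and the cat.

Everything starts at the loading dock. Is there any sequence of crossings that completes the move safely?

No

Whatever the first load, the items left behind include a forbidden pair without the porter. No opening move is safe, so no plan exists.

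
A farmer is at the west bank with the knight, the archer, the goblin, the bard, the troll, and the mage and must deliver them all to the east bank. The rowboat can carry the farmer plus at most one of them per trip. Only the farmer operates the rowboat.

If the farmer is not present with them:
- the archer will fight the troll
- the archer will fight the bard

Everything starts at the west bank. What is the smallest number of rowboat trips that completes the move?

13

Counting alone: the farmer can take at most 1 across per trip to the east bank, so moving all 6 needs at least 6 loaded trips out, with a return between consecutive ones — at least 11 crossings.
The safety rule pushes this higher. Following every safe sequence of crossings, the most of the 6 that can be at the east bank as the rowboat arrives there on crossing 11 is 5 — never all 6.
So no plan with fewer than 13 crossings exists, and this one achieves 13:
1. Farmer goes to the east bank with the archer.  [the west bank: the bard, the goblin, the knight, the mage, the troll | the east bank: the archer]
2. Farmer goes back to the west bank alone.  [the west bank: the bard, the goblin, the knight, the mage, the troll | the east bank: the archer]
3. Farmer goes to the east bank with the knight.  [the west bank: the bard, the goblin, the mage, the troll | the east bank: the archer, the knight]
4. Farmer goes back to the west bank alone.  [the west bank: the bard, the goblin, the mage, the troll | the east bank: the archer, the knight]
5. Farmer goes to the east bank with the goblin.  [the west bank: the bard, the mage, the troll | the east bank: the archer, the goblin, the knight]
6. Farmer goes back to the west bank alone.  [the west bank: the bard, the mage, the troll | the east bank: the archer, the goblin, the knight]
7. Farmer goes to the east bank with the bard.  [the west bank: the mage, the troll | the east bank: the archer, the bard, the goblin, the knight]
8. Farmer goes back to the west bank with the archer.  [the west bank: the archer, the mage, the troll | the east bank: the bard, the goblin, the knight]
9. Farmer goes to the east bank with the troll.  [the west bank: the archer, the mage | the east bank: the bard, the goblin, the knight, the troll]
10. Farmer goes back to the west bank alone.  [the west bank: the archer, the mage | the east bank: the bard, the goblin, the knight, the troll]
11. Farmer goes to the east bank with the mage.  [the west bank: the archer | the east bank: the bard, the goblin, the knight, the mage, the troll]
12. Farmer goes back to the west bank alone.  [the west bank: the archer | the east bank: the bard, the goblin, the knight, the mage, the troll]
13. Farmer goes to the east bank with the archer.  [the west bank: — | the east bank: the archer, the bard, the goblin, the knight, the mage, the troll]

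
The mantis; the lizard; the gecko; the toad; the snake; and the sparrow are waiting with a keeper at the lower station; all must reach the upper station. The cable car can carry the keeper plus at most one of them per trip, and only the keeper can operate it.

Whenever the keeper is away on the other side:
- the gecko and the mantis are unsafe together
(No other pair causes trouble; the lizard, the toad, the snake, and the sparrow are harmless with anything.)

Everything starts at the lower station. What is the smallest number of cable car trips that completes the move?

Counting alone: the keeper can take at most 1 across per trip to the upper station, so moving all 6 needs at least 6 loaded trips out, with a return between consecutive ones — at least 11 crossings.
The plan below uses exactly 11 crossings, so it is optimal:
1. Keeper goes to the upper station with the mantis.
2. Keeper goes back to the lower station alone.
3. Keeper goes to the upper station with the lizard.
4. Keeper goes back to the lower station alone.
5. Keeper goes to the upper station with the toad.
6. Keeper goes back to the lower station alone.
7. Keeper goes to the upper station with the snake.
8. Keeper goes back to the lower station alone.
9. Keeper goes to the upper station with the sparrow.
10. Keeper goes back to the lower station alone.
11. Keeper goes to the upper station with the gecko.

11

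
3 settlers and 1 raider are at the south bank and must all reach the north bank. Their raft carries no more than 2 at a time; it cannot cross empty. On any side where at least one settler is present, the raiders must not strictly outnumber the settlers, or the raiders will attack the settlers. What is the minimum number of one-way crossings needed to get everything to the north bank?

5

Counting alone: each trip to the north bank takes at most 2 across and each return brings at least 1 back, so after t trips out (and t−1 returns) at most 2t − (t−1) of the 4 are across; that first reaches 4 at t = 3, so at least 5 crossings are needed.
The plan below uses exactly 5 crossings, so it is optimal:
1. 1 settler and 1 raider → the north bank.  (the south bank: 2S 0R; the north bank: 1S 1R)
2. 1 raider ← the south bank.  (the south bank: 2S 1R; the north bank: 1S 0R)
3. 1 settler and 1 raider → the north bank.  (the south bank: 1S 0R; the north bank: 2S 1R)
4. 1 raider ← the south bank.  (the south bank: 1S 1R; the north bank: 2S 0R)
5. 1 settler and 1 raider → the north bank.  (the south bank: 0S 0R; the north bank: 3S 1R)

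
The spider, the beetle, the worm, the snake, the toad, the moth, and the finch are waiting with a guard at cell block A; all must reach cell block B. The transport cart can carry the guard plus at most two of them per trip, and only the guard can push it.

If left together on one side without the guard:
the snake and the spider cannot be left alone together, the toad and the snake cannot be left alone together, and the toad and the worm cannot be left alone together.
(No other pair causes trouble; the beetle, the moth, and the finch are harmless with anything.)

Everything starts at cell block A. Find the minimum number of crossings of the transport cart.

Counting alone: the guard can take at most 2 across per trip to cell block B, so moving all 7 needs at least 4 loaded trips out, with a return between consecutive ones — at least 7 crossings.
The plan below uses exactly 7 crossings, so it is optimal:
1. Guard goes to cell block B with the spider and the toad.  [cell block A: the beetle, the finch, the moth, the snake, the worm | cell block B: the spider, the toad]
2. Guard goes back to cell block A alone.  [cell block A: the beetle, the finch, the moth, the snake, the worm | cell block B: the spider, the toad]
3. Guard goes to cell block B with the beetle.  [cell block A: the finch, the moth, the snake, the worm | cell block B: the beetle, the spider, the toad]
4. Guard goes back to cell block A alone.  [cell block A: the finch, the moth, the snake, the worm | cell block B: the beetle, the spider, the toad]
5. Guard goes to cell block B with the finch and the moth.  [cell block A: the snake, the worm | cell block B: the beetle, the finch, the moth, the spider, the toad]
6. Guard goes back to cell block A alone.  [cell block A: the snake, the worm | cell block B: the beetle, the finch, the moth, the spider, the toad]
7. Guard goes to cell block B with the snake and the worm.  [cell block A: — | cell block B: the beetle, the finch, the moth, the snake, the spider, the toad, the worm]

7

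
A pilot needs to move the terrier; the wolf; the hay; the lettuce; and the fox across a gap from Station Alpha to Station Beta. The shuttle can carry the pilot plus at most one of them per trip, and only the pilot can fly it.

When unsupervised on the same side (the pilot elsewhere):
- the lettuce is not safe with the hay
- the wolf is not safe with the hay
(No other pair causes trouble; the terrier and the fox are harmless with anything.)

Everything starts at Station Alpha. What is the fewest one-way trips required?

Counting alone: the pilot can take at most 1 across per trip to Station Beta, so moving all 5 needs at least 5 loaded trips out, with a return between consecutive ones — at least 9 crossings.
The safety rule pushes this higher. Following every safe sequence of crossings, the most of the 5 that can be at Station Beta as the shuttle arrives there on crossing 9 is 4 — never all 5.
So no plan with fewer than 11 crossings exists, and this one achieves 11:
1. Pilot goes to Station Beta with the hay.  [Station Alpha: the fox, the lettuce, the terrier, the wolf | Station Beta: the hay]
2. Pilot goes back to Station Alpha alone.  [Station Alpha: the fox, the lettuce, the terrier, the wolf | Station Beta: the hay]
3. Pilot goes to Station Beta with the terrier.  [Station Alpha: the fox, the lettuce, the wolf | Station Beta: the hay, the terrier]
4. Pilot goes back to Station Alpha alone.  [Station Alpha: the fox, the lettuce, the wolf | Station Beta: the hay, the terrier]
5. Pilot goes to Station Beta with the wolf.  [Station Alpha: the fox, the lettuce | Station Beta: the hay, the terrier, the wolf]
6. Pilot goes back to Station Alpha with the hay.  [Station Alpha: the fox, the hay, the lettuce | Station Beta: the terrier, the wolf]
7. Pilot goes to Station Beta with the lettuce.  [Station Alpha: the fox, the hay | Station Beta: the lettuce, the terrier, the wolf]
8. Pilot goes back to Station Alpha alone.  [Station Alpha: the fox, the hay | Station Beta: the lettuce, the terrier, the wolf]
9. Pilot goes to Station Beta with the fox.  [Station Alpha: the hay | Station Beta: the fox, the lettuce, the terrier, the wolf]
10. Pilot goes back to Station Alpha alone.  [Station Alpha: the hay | Station Beta: the fox, the lettuce, the terrier, the wolf]
11. Pilot goes to Station Beta with the hay.  [Station Alpha: — | Station Beta: the fox, the hay, the lettuce, the terrier, the wolf]

11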